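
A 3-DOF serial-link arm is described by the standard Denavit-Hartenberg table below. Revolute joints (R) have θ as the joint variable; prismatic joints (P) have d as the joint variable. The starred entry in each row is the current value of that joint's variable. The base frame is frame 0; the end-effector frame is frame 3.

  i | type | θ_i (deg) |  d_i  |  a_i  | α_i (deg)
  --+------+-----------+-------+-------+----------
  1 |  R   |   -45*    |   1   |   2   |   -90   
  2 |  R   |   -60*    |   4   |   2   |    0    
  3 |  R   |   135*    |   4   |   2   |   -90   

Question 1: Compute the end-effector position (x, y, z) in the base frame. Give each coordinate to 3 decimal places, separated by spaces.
after link 1: o_1 = (1.4142, -1.4142, 1.0000)
after link 2: o_2 = (4.9497, 0.7071, 2.7321)
after link 3: o_3 = (8.1442, 3.1695, 0.8002)

8.144 3.170 0.800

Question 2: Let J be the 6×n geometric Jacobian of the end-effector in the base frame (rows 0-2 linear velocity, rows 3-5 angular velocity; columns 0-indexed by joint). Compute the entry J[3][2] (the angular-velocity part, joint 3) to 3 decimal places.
0.707

axis z_2 = (0.7071,0.7071,0.0000); lever o_n−o_2 = (3.1945,2.4624,-1.9319)
cross product → J_v[:, 2] = (-1.3660,1.3660,-0.5176)
J_ω[:, 2] = z_2
entry J[3][2] = 0.7071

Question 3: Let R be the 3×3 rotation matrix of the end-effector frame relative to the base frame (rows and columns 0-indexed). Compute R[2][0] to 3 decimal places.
-0.966

End-effector x-axis (col 0 of R) = (0.1830,-0.1830,-0.9659)
R[2][0] = -0.9659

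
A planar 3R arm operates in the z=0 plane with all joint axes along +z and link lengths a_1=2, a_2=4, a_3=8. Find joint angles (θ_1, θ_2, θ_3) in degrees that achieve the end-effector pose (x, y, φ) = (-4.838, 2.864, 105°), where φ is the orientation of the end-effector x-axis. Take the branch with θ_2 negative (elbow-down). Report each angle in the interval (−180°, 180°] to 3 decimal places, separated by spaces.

wrist centre = target − a_3·(cos φ, sin φ) = (-2.7674, -4.8634)
cos θ_2 = (31.3115−2²−4²)/(2·2·4) = 0.7070; θ_2 = -45.0112° (elbow-down)
β = atan2(-4.8634,-2.7674) = -119.6414°; ψ = atan2(-2.8290,4.8279) = -30.3690°
θ_1 = β − ψ = -89.2724°
θ_3 = φ − θ_1 − θ_2 = -120.7163° (wrapped to (-180°,180°])

-89.272 -45.011 -120.716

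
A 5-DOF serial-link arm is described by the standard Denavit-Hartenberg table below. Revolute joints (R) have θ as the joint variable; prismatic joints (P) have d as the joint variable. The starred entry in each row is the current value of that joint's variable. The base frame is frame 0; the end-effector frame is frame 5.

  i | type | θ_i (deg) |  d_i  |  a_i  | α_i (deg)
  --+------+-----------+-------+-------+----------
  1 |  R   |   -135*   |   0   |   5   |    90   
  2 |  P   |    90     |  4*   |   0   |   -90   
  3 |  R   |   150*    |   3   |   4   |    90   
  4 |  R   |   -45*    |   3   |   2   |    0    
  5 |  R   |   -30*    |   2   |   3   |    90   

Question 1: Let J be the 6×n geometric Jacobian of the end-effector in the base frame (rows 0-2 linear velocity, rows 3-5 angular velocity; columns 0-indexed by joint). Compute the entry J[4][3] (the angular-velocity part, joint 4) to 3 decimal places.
-0.612

axis z_3 = (0.6124,-0.6124,0.5000); lever o_n−o_3 = (0.7873,-6.8854,0.6028)
cross product → J_v[:, 3] = (3.0736,0.0245,-3.7343)
J_ω[:, 3] = z_3
entry J[4][3] = -0.6124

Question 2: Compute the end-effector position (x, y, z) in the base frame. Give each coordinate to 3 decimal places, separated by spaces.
-2.041 -6.885 -2.861

after link 1: o_1 = (-3.5355, -3.5355, 0.0000)
after link 2: o_2 = (-6.3640, -0.7071, 0.0000)
after link 3: o_3 = (-2.8284, 0.0000, -3.4641)
after link 4: o_4 = (-1.4913, -3.3371, -3.1888)
after link 5: o_5 = (-2.0411, -6.8854, -2.8613)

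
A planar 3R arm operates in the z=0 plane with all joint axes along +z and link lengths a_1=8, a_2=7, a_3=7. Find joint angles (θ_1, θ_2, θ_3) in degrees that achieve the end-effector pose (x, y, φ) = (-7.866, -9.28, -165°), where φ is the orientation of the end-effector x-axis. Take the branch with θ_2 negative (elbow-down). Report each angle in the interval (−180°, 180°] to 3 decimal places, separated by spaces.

wrist centre = target − a_3·(cos φ, sin φ) = (-1.1045, -7.4683)
cos θ_2 = (56.9950−8²−7²)/(2·8·7) = -0.5000; θ_2 = -120.0030° (elbow-down)
β = atan2(-7.4683,-1.1045) = -98.4128°; ψ = atan2(-6.0620,4.4997) = -53.4143°
θ_1 = β − ψ = -44.9985°
θ_3 = φ − θ_1 − θ_2 = 0.0014° (wrapped to (-180°,180°])

-44.998 -120.003 0.001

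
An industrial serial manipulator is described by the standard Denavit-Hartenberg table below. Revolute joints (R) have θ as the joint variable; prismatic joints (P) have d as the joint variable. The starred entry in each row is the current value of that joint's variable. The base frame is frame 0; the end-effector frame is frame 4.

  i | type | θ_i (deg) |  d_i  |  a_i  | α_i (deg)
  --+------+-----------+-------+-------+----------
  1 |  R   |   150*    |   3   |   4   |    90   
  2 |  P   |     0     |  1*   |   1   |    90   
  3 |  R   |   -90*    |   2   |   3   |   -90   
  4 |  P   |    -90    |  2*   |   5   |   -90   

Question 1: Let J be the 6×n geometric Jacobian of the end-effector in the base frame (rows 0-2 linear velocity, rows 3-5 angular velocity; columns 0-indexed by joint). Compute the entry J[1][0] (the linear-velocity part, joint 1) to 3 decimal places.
axis z_0 = ẑ; lever o_n−o_0 = (-7.0622,1.7679,-4.0000)
cross product → J_v[:, 0] = (-1.7679,-7.0622,0.0000)
J_ω[:, 0] = z_0
entry J[1][0] = -7.0622

-7.062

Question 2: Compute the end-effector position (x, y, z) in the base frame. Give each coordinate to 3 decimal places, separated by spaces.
after link 1: o_1 = (-3.4641, 2.0000, 3.0000)
after link 2: o_2 = (-3.8301, 3.3660, 3.0000)
after link 3: o_3 = (-5.3301, 0.7679, 1.0000)
after link 4: o_4 = (-7.0622, 1.7679, -4.0000)

-7.062 1.768 -4.000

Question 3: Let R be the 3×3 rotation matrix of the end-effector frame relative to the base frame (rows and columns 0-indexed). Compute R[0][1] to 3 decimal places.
0.866

End-effector y-axis (col 1 of R) = (0.8660,-0.5000,0.0000)
R[0][1] = 0.8660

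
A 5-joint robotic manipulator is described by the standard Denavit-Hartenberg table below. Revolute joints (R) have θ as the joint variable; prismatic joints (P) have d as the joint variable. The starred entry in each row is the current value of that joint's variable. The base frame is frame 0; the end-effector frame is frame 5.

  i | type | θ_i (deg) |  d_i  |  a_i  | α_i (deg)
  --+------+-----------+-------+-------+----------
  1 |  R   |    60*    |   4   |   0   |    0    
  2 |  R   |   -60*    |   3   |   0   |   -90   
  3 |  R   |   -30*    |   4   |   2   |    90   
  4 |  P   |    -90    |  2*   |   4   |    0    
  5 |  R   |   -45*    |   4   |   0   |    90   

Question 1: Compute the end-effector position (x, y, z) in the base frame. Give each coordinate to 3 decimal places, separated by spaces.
-1.268 0.000 13.196

after link 1: o_1 = (0.0000, 0.0000, 4.0000)
after link 2: o_2 = (0.0000, 0.0000, 7.0000)
after link 3: o_3 = (1.7321, 4.0000, 8.0000)
after link 4: o_4 = (0.7321, 0.0000, 9.7321)
after link 5: o_5 = (-1.2679, 0.0000, 13.1962)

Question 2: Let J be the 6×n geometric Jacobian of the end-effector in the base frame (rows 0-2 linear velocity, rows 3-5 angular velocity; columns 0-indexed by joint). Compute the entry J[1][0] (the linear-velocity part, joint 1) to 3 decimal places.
-1.268

axis z_0 = ẑ; lever o_n−o_0 = (-1.2679,0.0000,13.1962)
cross product → J_v[:, 0] = (-0.0000,-1.2679,0.0000)
J_ω[:, 0] = z_0
entry J[1][0] = -1.2679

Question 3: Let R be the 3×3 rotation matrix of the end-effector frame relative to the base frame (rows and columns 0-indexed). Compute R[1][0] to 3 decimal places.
End-effector x-axis (col 0 of R) = (-0.6124,-0.7071,-0.3536)
R[1][0] = -0.7071

-0.707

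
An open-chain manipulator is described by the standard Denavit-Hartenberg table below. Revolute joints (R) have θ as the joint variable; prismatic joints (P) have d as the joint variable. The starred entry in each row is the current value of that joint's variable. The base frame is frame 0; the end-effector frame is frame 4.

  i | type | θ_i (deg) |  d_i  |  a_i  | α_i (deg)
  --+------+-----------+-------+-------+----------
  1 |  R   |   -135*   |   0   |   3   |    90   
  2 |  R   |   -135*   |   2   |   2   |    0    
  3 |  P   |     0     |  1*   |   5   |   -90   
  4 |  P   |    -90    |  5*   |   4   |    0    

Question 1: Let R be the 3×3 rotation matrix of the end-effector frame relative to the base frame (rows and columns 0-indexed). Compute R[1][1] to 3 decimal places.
End-effector y-axis (col 1 of R) = (0.5000,0.5000,-0.7071)
R[1][1] = 0.5000

0.500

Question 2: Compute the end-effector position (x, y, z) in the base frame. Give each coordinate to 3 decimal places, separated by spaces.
after link 1: o_1 = (-2.1213, -2.1213, 0.0000)
after link 2: o_2 = (-2.5355, 0.2929, -1.4142)
after link 3: o_3 = (-0.7426, 3.5000, -4.9497)
after link 4: o_4 = (-6.0711, 3.8284, -8.4853)

-6.071 3.828 -8.485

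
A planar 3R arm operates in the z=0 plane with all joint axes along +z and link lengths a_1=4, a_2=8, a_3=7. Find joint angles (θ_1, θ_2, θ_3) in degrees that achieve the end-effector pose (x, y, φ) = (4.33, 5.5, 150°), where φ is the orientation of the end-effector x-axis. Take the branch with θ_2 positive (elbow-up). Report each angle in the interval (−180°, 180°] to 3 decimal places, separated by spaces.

wrist centre = target − a_3·(cos φ, sin φ) = (10.3922, 2.0000)
cos θ_2 = (111.9974−4²−8²)/(2·4·8) = 0.5000; θ_2 = 60.0027° (elbow-up)
β = atan2(2.0000,10.3922) = 10.8935°; ψ = atan2(6.9284,7.9997) = 40.8953°
θ_1 = β − ψ = -30.0018°
θ_3 = φ − θ_1 − θ_2 = 119.9991° (wrapped to (-180°,180°])

-30.002 60.003 119.999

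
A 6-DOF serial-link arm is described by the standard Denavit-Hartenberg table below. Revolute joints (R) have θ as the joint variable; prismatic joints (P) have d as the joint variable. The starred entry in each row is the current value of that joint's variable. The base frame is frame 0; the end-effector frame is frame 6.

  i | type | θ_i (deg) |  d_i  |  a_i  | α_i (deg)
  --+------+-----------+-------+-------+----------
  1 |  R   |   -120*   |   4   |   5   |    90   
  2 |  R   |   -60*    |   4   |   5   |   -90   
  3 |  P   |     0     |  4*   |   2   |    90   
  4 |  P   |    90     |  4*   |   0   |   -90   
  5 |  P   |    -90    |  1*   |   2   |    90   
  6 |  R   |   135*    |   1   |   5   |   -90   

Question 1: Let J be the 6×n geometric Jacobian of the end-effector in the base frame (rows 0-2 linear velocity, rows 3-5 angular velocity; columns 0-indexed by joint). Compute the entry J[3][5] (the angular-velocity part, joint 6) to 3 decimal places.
0.433

axis z_5 = (0.4330,0.7500,-0.5000); lever o_n−o_5 = (4.3788,0.5132,2.5619)
cross product → J_v[:, 5] = (2.1780,-3.2987,-3.0619)
J_ω[:, 5] = z_5
entry J[3][5] = 0.4330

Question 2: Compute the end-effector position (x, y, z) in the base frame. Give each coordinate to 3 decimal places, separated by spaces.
-10.014 -4.415 3.366

after link 1: o_1 = (-2.5000, -4.3301, 4.0000)
after link 2: o_2 = (-7.2141, -4.4952, -0.3301)
after link 3: o_3 = (-9.4462, -8.3612, -0.0622)
after link 4: o_4 = (-12.9103, -6.3612, -0.0622)
after link 5: o_5 = (-14.3923, -4.9282, 0.8038)
after link 6: o_6 = (-10.0135, -4.4150, 3.3657)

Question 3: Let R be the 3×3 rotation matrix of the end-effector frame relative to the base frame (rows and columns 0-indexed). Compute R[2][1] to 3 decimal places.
End-effector y-axis (col 1 of R) = (-0.4330,-0.7500,0.5000)
R[2][1] = 0.5000

0.500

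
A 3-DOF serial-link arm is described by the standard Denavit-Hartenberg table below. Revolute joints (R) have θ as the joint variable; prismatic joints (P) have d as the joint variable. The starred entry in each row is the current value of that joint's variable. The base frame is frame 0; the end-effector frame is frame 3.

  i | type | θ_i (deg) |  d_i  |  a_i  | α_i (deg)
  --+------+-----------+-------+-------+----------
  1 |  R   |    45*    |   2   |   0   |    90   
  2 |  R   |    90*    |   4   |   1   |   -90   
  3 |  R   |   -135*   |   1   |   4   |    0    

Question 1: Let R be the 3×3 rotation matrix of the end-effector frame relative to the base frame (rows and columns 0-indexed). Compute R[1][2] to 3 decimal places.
-0.707

End-effector z-axis (col 2 of R) = (-0.7071,-0.7071,0.0000)
R[1][2] = -0.7071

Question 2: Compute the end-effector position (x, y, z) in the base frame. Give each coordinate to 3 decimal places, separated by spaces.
4.121 -5.536 0.172

after link 1: o_1 = (0.0000, 0.0000, 2.0000)
after link 2: o_2 = (2.8284, -2.8284, 3.0000)
after link 3: o_3 = (4.1213, -5.5355, 0.1716)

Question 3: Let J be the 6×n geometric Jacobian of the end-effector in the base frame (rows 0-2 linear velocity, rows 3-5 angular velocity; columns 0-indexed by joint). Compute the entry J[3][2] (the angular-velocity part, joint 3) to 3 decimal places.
-0.707

axis z_2 = (-0.7071,-0.7071,0.0000); lever o_n−o_2 = (1.2929,-2.7071,-2.8284)
cross product → J_v[:, 2] = (2.0000,-2.0000,2.8284)
J_ω[:, 2] = z_2
entry J[3][2] = -0.7071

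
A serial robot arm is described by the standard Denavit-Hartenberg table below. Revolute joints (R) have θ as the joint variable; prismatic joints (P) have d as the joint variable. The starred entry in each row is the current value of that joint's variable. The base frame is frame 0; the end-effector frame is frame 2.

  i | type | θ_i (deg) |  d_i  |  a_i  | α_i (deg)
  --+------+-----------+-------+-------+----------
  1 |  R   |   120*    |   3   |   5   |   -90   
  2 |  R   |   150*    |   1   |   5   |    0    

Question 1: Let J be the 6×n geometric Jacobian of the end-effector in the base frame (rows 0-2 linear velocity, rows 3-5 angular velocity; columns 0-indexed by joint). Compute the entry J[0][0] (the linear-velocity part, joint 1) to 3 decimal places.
-0.080

axis z_0 = ẑ; lever o_n−o_0 = (-1.2010,0.0801,0.5000)
cross product → J_v[:, 0] = (-0.0801,-1.2010,0.0000)
J_ω[:, 0] = z_0
entry J[0][0] = -0.0801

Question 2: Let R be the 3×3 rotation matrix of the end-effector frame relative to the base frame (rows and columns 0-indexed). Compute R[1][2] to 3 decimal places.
End-effector z-axis (col 2 of R) = (-0.8660,-0.5000,0.0000)
R[1][2] = -0.5000

-0.500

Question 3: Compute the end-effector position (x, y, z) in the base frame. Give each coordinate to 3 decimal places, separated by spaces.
after link 1: o_1 = (-2.5000, 4.3301, 3.0000)
after link 2: o_2 = (-1.2010, 0.0801, 0.5000)

-1.201 0.080 0.500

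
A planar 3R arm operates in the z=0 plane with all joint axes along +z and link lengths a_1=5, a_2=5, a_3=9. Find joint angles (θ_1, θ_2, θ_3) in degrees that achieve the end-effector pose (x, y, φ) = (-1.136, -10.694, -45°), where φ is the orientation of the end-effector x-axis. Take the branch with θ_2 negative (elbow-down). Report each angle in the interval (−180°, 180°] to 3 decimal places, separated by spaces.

-119.999 -60.002 135.001

wrist centre = target − a_3·(cos φ, sin φ) = (-7.5000, -4.3300)
cos θ_2 = (74.9987−5²−5²)/(2·5·5) = 0.5000; θ_2 = -60.0018° (elbow-down)
β = atan2(-4.3300,-7.5000) = -150.0004°; ψ = atan2(-4.3302,7.4999) = -30.0009°
θ_1 = β − ψ = -119.9995°
θ_3 = φ − θ_1 − θ_2 = 135.0013° (wrapped to (-180°,180°])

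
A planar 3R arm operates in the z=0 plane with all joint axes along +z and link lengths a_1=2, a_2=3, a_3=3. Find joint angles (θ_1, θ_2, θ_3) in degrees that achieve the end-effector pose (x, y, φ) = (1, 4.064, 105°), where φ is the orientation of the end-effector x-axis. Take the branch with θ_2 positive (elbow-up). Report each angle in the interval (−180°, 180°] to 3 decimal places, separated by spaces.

wrist centre = target − a_3·(cos φ, sin φ) = (1.7765, 1.1662)
cos θ_2 = (4.5159−2²−3²)/(2·2·3) = -0.7070; θ_2 = 134.9922° (elbow-up)
β = atan2(1.1662,1.7765) = 33.2844°; ψ = atan2(2.1216,-0.1210) = 93.2650°
θ_1 = β − ψ = -59.9806°
θ_3 = φ − θ_1 − θ_2 = 29.9884° (wrapped to (-180°,180°])

-59.981 134.992 29.988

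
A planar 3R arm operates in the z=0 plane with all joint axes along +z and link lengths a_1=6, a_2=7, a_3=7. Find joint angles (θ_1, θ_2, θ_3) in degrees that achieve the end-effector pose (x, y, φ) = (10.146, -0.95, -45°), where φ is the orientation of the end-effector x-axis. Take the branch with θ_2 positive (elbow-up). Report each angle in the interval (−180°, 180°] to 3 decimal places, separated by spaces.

wrist centre = target − a_3·(cos φ, sin φ) = (5.1963, 3.9997)
cos θ_2 = (42.9990−6²−7²)/(2·6·7) = -0.5000; θ_2 = 120.0008° (elbow-up)
β = atan2(3.9997,5.1963) = 37.5868°; ψ = atan2(6.0621,2.4999) = 67.5896°
θ_1 = β − ψ = -30.0028°
θ_3 = φ − θ_1 − θ_2 = -134.9980° (wrapped to (-180°,180°])

-30.003 120.001 -134.998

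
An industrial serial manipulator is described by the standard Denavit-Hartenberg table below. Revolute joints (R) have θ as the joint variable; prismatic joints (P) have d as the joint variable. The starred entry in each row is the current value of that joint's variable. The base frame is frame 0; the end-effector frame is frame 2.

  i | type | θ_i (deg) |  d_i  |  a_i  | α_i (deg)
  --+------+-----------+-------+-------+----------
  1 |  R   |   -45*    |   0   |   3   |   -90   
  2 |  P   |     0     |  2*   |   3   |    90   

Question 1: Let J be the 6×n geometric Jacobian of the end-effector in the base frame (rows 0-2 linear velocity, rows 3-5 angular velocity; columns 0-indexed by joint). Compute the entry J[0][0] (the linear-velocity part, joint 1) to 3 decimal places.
2.828

axis z_0 = ẑ; lever o_n−o_0 = (5.6569,-2.8284,0.0000)
cross product → J_v[:, 0] = (2.8284,5.6569,-0.0000)
J_ω[:, 0] = z_0
entry J[0][0] = 2.8284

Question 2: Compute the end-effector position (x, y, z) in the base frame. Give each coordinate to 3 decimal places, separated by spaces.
after link 1: o_1 = (2.1213, -2.1213, 0.0000)
after link 2: o_2 = (5.6569, -2.8284, 0.0000)

5.657 -2.828 0.000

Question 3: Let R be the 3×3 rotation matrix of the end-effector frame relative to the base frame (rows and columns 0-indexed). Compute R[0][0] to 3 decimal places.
End-effector x-axis (col 0 of R) = (0.7071,-0.7071,0.0000)
R[0][0] = 0.7071

0.707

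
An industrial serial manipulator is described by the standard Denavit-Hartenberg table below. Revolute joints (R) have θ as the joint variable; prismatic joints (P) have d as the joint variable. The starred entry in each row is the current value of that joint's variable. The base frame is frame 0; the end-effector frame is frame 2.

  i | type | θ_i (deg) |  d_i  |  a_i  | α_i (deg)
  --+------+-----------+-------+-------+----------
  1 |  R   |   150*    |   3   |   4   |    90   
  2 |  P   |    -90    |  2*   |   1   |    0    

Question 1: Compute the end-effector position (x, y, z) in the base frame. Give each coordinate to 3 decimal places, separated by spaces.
-2.464 3.732 2.000

after link 1: o_1 = (-3.4641, 2.0000, 3.0000)
after link 2: o_2 = (-2.4641, 3.7321, 2.0000)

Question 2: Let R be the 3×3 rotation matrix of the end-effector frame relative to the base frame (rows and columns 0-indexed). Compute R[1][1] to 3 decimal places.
End-effector y-axis (col 1 of R) = (-0.8660,0.5000,0.0000)
R[1][1] = 0.5000

0.500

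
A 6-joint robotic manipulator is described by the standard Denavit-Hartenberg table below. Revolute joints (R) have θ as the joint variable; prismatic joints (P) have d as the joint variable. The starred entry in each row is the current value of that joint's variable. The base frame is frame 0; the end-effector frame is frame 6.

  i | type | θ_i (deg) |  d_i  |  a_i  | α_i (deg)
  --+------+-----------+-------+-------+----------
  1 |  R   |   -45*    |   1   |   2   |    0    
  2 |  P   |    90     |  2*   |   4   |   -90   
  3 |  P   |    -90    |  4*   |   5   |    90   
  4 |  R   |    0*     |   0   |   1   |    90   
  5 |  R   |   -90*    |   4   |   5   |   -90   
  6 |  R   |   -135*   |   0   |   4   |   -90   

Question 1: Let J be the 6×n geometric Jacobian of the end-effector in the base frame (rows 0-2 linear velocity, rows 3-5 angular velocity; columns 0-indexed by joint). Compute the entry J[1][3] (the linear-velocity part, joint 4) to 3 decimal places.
0.707

axis z_3 = (-0.7071,-0.7071,0.0000); lever o_n−o_3 = (6.3640,-3.2929,1.0000)
cross product → J_v[:, 3] = (-0.7071,0.7071,6.8284)
J_ω[:, 3] = z_3
entry J[1][3] = 0.7071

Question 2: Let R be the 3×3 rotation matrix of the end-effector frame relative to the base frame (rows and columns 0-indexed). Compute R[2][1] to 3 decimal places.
End-effector y-axis (col 1 of R) = (-0.0000,0.0000,-1.0000)
R[2][1] = -1.0000

-1.000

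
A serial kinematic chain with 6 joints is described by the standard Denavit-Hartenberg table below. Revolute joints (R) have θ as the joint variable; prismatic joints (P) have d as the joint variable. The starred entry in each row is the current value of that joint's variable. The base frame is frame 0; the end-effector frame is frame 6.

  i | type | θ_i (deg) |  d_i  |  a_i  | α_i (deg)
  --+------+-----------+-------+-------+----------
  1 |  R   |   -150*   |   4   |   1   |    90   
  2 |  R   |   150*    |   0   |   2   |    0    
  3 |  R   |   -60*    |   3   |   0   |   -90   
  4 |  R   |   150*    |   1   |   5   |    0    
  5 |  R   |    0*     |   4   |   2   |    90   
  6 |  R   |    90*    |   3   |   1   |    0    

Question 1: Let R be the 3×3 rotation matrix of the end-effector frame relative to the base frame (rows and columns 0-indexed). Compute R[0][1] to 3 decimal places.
-0.250

End-effector y-axis (col 1 of R) = (-0.2500,0.4330,0.8660)
R[0][1] = -0.2500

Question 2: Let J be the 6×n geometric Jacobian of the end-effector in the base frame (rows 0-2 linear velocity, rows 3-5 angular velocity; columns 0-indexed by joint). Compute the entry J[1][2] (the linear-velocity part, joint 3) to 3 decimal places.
-2.281

axis z_2 = (-0.5000,0.8660,0.0000); lever o_n−o_2 = (6.7452,0.3170,-4.5622)
cross product → J_v[:, 2] = (-3.9510,-2.2811,-6.0000)
J_ω[:, 2] = z_2
entry J[1][2] = -2.2811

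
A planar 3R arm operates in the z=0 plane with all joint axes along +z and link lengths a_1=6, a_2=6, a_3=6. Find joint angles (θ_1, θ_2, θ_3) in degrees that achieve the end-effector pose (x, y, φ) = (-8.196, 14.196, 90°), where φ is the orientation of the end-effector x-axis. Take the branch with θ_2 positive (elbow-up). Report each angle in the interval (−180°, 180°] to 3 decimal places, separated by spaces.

wrist centre = target − a_3·(cos φ, sin φ) = (-8.1960, 8.1960)
cos θ_2 = (134.3488−6²−6²)/(2·6·6) = 0.8660; θ_2 = 30.0080° (elbow-up)
β = atan2(8.1960,-8.1960) = 135.0000°; ψ = atan2(3.0007,11.1957) = 15.0040°
θ_1 = β − ψ = 119.9960°
θ_3 = φ − θ_1 − θ_2 = -60.0040° (wrapped to (-180°,180°])

119.996 30.008 -60.004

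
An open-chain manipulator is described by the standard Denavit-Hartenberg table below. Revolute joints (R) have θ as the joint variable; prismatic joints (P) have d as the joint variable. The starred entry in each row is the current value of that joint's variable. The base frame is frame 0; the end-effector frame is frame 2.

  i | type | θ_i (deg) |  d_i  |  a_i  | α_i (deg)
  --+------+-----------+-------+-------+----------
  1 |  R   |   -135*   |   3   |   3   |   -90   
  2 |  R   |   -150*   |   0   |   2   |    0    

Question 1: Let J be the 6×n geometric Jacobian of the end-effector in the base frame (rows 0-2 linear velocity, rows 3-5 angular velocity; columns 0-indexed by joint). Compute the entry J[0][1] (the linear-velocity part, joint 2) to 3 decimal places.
axis z_1 = (0.7071,-0.7071,0.0000); lever o_n−o_1 = (1.2247,1.2247,1.0000)
cross product → J_v[:, 1] = (-0.7071,-0.7071,1.7321)
J_ω[:, 1] = z_1
entry J[0][1] = -0.7071

-0.707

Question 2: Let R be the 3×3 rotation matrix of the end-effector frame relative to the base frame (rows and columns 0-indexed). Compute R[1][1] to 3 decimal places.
End-effector y-axis (col 1 of R) = (-0.3536,-0.3536,0.8660)
R[1][1] = -0.3536

-0.354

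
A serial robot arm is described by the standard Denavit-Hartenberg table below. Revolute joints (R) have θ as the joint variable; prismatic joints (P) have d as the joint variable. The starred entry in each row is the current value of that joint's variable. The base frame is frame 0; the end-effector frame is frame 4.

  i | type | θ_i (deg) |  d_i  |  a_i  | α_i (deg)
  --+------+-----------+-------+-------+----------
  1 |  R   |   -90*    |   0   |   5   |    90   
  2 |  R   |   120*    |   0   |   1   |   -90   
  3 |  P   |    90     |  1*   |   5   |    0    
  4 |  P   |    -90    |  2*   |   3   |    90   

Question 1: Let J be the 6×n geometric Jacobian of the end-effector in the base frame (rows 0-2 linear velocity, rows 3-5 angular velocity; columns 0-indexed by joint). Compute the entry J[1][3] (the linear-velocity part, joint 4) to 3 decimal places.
0.866

prismatic axis z_3 = (-0.0000,0.8660,-0.5000)
J_v[:, 3] = z_3; J_ω[:, 3] = (0,0,0)
entry J[1][3] = 0.8660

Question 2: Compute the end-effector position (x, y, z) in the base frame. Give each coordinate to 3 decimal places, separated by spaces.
5.000 -0.402 1.964

after link 1: o_1 = (0.0000, -5.0000, 0.0000)
after link 2: o_2 = (0.0000, -4.5000, 0.8660)
after link 3: o_3 = (5.0000, -3.6340, 0.3660)
after link 4: o_4 = (5.0000, -0.4019, 1.9641)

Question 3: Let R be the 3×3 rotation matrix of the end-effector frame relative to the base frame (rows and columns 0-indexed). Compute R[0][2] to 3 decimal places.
-1.000

End-effector z-axis (col 2 of R) = (-1.0000,-0.0000,0.0000)
R[0][2] = -1.0000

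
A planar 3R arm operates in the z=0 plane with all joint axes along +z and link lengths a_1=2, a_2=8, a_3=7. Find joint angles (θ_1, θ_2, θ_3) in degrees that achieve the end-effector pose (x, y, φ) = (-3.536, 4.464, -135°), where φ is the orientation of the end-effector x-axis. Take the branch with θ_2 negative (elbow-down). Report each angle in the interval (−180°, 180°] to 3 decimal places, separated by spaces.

117.937 -45.026 152.088

wrist centre = target − a_3·(cos φ, sin φ) = (1.4137, 9.4137)
cos θ_2 = (90.6173−2²−8²)/(2·2·8) = 0.7068; θ_2 = -45.0256° (elbow-down)
β = atan2(9.4137,1.4137) = 81.4592°; ψ = atan2(-5.6594,7.6543) = -36.4781°
θ_1 = β − ψ = 117.9373°
θ_3 = φ − θ_1 − θ_2 = 152.0883° (wrapped to (-180°,180°])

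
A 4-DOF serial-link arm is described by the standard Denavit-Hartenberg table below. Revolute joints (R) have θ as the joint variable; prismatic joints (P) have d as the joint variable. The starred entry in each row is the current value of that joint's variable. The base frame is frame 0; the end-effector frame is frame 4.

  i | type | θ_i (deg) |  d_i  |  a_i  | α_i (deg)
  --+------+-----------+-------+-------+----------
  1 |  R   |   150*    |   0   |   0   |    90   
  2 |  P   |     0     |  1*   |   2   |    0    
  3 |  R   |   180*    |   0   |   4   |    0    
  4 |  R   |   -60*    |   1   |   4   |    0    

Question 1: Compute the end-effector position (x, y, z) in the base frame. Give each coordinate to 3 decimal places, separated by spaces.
after link 1: o_1 = (0.0000, 0.0000, 0.0000)
after link 2: o_2 = (-1.2321, 1.8660, 0.0000)
after link 3: o_3 = (2.2321, -0.1340, 0.0000)
after link 4: o_4 = (4.4641, -0.2679, 3.4641)

4.464 -0.268 3.464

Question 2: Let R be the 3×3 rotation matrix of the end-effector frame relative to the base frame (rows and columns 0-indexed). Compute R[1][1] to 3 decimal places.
End-effector y-axis (col 1 of R) = (0.7500,-0.4330,-0.5000)
R[1][1] = -0.4330

-0.433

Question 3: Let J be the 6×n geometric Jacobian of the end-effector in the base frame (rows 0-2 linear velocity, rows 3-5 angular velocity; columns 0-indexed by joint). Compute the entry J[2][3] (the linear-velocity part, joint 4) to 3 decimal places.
-2.000

axis z_3 = (0.5000,0.8660,0.0000); lever o_n−o_3 = (2.2321,-0.1340,3.4641)
cross product → J_v[:, 3] = (3.0000,-1.7321,-2.0000)
J_ω[:, 3] = z_3
entry J[2][3] = -2.0000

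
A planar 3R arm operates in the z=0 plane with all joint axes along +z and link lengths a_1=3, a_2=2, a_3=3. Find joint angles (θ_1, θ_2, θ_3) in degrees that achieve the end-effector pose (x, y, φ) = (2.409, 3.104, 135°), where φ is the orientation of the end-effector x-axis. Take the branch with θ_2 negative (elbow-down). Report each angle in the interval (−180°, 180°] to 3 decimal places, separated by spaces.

29.992 -44.972 149.980

wrist centre = target − a_3·(cos φ, sin φ) = (4.5303, 0.9827)
cos θ_2 = (21.4895−3²−2²)/(2·3·2) = 0.7075; θ_2 = -44.9718° (elbow-down)
β = atan2(0.9827,4.5303) = 12.2385°; ψ = atan2(-1.4135,4.4149) = -17.7534°
θ_1 = β − ψ = 29.9920°
θ_3 = φ − θ_1 − θ_2 = 149.9798° (wrapped to (-180°,180°])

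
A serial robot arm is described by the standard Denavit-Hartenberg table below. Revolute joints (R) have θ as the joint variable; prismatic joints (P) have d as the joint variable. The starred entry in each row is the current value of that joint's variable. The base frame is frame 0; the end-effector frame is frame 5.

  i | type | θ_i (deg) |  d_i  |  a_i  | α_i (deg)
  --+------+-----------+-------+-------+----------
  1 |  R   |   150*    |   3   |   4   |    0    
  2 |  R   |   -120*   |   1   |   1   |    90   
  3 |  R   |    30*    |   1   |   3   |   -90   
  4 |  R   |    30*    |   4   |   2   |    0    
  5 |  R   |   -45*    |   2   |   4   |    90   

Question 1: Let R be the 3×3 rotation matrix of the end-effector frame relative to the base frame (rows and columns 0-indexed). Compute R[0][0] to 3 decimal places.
0.854

End-effector x-axis (col 0 of R) = (0.8539,0.1941,0.4830)
R[0][0] = 0.8539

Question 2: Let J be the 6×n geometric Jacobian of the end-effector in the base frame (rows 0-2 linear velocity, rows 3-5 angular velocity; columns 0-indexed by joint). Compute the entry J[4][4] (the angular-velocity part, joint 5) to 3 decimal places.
-0.250

axis z_4 = (-0.4330,-0.2500,0.8660); lever o_n−o_4 = (2.5494,0.2765,3.6639)
cross product → J_v[:, 4] = (-1.1554,3.7944,0.5176)
J_ω[:, 4] = z_4
entry J[4][4] = -0.2500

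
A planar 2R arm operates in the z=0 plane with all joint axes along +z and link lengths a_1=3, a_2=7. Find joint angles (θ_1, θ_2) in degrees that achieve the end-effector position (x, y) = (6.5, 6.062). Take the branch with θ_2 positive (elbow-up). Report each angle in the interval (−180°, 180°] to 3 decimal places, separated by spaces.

cos θ_2 = (78.9978−3²−7²)/(2·3·7) = 0.4999; θ_2 = 60.0034° (elbow-up)
β = atan2(6.0620,6.5000) = 43.0031°; ψ = atan2(6.0624,6.4996) = 43.0065°
θ_1 = β − ψ = -0.0034°

-0.003 60.003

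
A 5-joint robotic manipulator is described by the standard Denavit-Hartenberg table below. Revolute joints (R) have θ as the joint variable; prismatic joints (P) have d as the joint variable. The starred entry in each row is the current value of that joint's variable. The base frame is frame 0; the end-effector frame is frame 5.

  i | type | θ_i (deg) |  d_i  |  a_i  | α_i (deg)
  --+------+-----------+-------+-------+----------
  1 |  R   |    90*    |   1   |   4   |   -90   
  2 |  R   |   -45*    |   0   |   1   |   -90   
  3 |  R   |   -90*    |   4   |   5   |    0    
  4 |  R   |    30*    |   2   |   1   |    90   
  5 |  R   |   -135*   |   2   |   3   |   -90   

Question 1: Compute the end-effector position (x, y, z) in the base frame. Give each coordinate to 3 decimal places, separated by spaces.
-5.029 5.829 -2.657

after link 1: o_1 = (0.0000, 4.0000, 1.0000)
after link 2: o_2 = (0.0000, 4.7071, 1.7071)
after link 3: o_3 = (-5.0000, 7.5355, -1.1213)
after link 4: o_4 = (-5.8660, 9.3033, -2.1820)
after link 5: o_5 = (-5.0289, 5.8286, -2.6567)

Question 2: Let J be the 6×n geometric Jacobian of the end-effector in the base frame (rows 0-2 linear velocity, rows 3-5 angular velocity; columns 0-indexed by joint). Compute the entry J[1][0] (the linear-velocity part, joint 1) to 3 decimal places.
axis z_0 = ẑ; lever o_n−o_0 = (-5.0289,5.8286,-2.6567)
cross product → J_v[:, 0] = (-5.8286,-5.0289,0.0000)
J_ω[:, 0] = z_0
entry J[1][0] = -5.0289

-5.029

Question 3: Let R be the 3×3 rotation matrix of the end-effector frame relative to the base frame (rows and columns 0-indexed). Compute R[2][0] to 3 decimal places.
0.250

End-effector x-axis (col 0 of R) = (0.6124,-0.7500,0.2500)
R[2][0] = 0.2500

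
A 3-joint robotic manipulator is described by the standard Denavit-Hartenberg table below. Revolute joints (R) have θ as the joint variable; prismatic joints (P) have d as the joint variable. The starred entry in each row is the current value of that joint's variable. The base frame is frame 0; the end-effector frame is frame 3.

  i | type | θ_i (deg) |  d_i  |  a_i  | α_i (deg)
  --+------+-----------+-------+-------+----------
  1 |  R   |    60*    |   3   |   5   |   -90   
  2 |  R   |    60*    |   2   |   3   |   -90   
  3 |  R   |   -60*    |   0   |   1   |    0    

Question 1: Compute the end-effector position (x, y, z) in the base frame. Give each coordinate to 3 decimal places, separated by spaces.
after link 1: o_1 = (2.5000, 4.3301, 3.0000)
after link 2: o_2 = (1.5179, 6.6292, 0.4019)
after link 3: o_3 = (0.8929, 7.2787, -0.0311)

0.893 7.279 -0.031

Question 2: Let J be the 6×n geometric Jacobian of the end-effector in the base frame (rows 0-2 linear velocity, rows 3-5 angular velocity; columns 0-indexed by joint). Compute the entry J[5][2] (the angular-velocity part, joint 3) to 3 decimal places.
-0.500

axis z_2 = (-0.4330,-0.7500,-0.5000); lever o_n−o_2 = (-0.6250,0.6495,-0.4330)
cross product → J_v[:, 2] = (0.6495,0.1250,-0.7500)
J_ω[:, 2] = z_2
entry J[5][2] = -0.5000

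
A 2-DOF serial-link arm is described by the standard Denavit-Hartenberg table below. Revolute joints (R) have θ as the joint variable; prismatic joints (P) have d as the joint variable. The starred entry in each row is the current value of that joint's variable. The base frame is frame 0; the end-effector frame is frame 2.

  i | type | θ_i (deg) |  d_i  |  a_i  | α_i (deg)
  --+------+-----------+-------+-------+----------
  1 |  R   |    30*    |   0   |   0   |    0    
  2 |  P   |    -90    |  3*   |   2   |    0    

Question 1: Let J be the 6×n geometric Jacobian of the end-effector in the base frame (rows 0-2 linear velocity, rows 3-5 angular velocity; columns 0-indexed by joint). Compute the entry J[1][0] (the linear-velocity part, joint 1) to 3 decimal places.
axis z_0 = ẑ; lever o_n−o_0 = (1.0000,-1.7321,3.0000)
cross product → J_v[:, 0] = (1.7321,1.0000,-0.0000)
J_ω[:, 0] = z_0
entry J[1][0] = 1.0000

1.000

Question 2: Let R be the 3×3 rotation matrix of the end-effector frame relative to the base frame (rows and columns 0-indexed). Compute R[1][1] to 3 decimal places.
End-effector y-axis (col 1 of R) = (0.8660,0.5000,0.0000)
R[1][1] = 0.5000

0.500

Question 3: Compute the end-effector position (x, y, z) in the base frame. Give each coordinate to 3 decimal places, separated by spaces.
after link 1: o_1 = (0.0000, 0.0000, 0.0000)
after link 2: o_2 = (1.0000, -1.7321, 3.0000)

1.000 -1.732 3.000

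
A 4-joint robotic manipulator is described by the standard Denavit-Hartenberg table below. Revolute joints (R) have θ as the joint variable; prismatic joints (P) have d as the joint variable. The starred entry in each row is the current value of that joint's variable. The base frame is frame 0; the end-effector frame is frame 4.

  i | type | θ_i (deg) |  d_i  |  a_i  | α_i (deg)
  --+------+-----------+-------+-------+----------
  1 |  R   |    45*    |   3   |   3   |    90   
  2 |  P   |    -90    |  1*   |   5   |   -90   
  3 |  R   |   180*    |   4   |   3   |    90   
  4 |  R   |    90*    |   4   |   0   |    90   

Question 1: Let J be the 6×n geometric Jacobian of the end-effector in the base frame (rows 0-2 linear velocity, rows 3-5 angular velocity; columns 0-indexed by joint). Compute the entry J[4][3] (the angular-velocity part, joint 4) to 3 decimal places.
0.707

axis z_3 = (-0.7071,0.7071,-0.0000); lever o_n−o_3 = (-2.8284,2.8284,-0.0000)
cross product → J_v[:, 3] = (-0.0000,-0.0000,-0.0000)
J_ω[:, 3] = z_3
entry J[4][3] = 0.7071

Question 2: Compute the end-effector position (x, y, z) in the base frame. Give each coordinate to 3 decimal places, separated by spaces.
2.828 7.071 1.000

after link 1: o_1 = (2.1213, 2.1213, 3.0000)
after link 2: o_2 = (2.8284, 1.4142, -2.0000)
after link 3: o_3 = (5.6569, 4.2426, 1.0000)
after link 4: o_4 = (2.8284, 7.0711, 1.0000)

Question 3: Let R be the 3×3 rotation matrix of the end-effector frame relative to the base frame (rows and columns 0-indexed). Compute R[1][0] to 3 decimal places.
End-effector x-axis (col 0 of R) = (0.7071,0.7071,0.0000)
R[1][0] = 0.7071

0.707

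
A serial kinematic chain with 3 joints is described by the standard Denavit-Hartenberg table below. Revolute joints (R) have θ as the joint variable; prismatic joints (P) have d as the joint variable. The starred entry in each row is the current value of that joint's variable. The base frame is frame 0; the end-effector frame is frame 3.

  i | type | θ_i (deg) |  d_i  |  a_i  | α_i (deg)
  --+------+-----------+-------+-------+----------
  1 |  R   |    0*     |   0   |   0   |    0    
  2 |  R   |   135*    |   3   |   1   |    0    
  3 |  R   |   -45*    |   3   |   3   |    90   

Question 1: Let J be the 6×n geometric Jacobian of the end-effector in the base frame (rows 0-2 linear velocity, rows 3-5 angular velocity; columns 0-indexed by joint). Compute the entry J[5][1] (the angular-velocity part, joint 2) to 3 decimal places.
axis z_1 = (0.0000,0.0000,1.0000); lever o_n−o_1 = (-0.7071,3.7071,6.0000)
cross product → J_v[:, 1] = (-3.7071,-0.7071,0.0000)
J_ω[:, 1] = z_1
entry J[5][1] = 1.0000

1.000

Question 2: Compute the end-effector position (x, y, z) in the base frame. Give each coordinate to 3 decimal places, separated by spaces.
after link 1: o_1 = (0.0000, 0.0000, 0.0000)
after link 2: o_2 = (-0.7071, 0.7071, 3.0000)
after link 3: o_3 = (-0.7071, 3.7071, 6.0000)

-0.707 3.707 6.000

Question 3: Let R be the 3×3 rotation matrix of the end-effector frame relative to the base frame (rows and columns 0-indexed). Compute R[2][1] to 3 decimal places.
1.000

End-effector y-axis (col 1 of R) = (-0.0000,0.0000,1.0000)
R[2][1] = 1.0000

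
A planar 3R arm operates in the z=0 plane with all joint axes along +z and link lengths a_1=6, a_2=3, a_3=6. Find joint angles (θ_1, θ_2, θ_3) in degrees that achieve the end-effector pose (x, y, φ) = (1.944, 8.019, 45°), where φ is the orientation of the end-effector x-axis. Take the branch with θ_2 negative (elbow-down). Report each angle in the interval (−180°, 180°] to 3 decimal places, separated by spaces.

wrist centre = target − a_3·(cos φ, sin φ) = (-2.2986, 3.7764)
cos θ_2 = (19.5446−6²−3²)/(2·6·3) = -0.7071; θ_2 = -134.9989° (elbow-down)
β = atan2(3.7764,-2.2986) = 121.3286°; ψ = atan2(-2.1214,3.8787) = -28.6753°
θ_1 = β − ψ = 150.0038°
θ_3 = φ − θ_1 − θ_2 = 29.9951° (wrapped to (-180°,180°])

150.004 -134.999 29.995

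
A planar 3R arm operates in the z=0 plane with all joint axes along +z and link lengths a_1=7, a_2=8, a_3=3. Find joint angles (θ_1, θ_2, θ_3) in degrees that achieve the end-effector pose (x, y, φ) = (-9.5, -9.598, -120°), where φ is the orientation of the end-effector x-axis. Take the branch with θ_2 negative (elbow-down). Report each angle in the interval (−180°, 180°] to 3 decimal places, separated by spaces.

wrist centre = target − a_3·(cos φ, sin φ) = (-8.0000, -6.9999)
cos θ_2 = (112.9989−7²−8²)/(2·7·8) = -0.0000; θ_2 = -90.0005° (elbow-down)
β = atan2(-6.9999,-8.0000) = -138.8144°; ψ = atan2(-8.0000,6.9999) = -48.8144°
θ_1 = β − ψ = -90.0000°
θ_3 = φ − θ_1 − θ_2 = 60.0005° (wrapped to (-180°,180°])

-90.000 -90.001 60.001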